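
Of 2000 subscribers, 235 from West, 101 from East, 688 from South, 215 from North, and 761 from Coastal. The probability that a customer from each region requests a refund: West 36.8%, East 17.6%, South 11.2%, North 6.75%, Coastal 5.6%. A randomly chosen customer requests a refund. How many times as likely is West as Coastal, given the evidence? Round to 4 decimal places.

2.0293

Prior × likelihood for each hypothesis:
  West: 0.1175 × 0.368 = 0.04324
  East: 0.0505 × 0.176 = 0.008888
  South: 0.344 × 0.112 = 0.038528
  North: 0.1075 × 0.0675 = 0.00725625
  Coastal: 0.3805 × 0.056 = 0.021308
Sum = 0.11922025.
The ratio is 0.04324 / 0.021308 (the normalizer cancels) = 2.0293.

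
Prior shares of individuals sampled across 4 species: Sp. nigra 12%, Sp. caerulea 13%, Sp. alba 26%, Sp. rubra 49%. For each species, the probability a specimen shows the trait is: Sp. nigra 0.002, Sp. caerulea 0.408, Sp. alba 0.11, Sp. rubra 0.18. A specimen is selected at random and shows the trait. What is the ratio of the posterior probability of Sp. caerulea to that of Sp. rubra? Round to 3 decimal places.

0.601

Unnormalized posteriors (prior × likelihood):
  Sp. nigra: 0.12 × 0.002 = 0.00024
  Sp. caerulea: 0.13 × 0.408 = 0.05304
  Sp. alba: 0.26 × 0.11 = 0.0286
  Sp. rubra: 0.49 × 0.18 = 0.0882
Total = 0.17008.
The ratio is 0.05304 / 0.0882 (the normalizer cancels) = 0.601.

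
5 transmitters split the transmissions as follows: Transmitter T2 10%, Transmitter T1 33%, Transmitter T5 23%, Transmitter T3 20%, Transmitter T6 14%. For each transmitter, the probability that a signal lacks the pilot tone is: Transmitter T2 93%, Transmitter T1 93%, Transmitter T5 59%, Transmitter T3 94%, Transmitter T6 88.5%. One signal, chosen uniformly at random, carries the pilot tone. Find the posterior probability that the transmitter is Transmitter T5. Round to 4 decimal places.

Taking complements, P(pilot | each) = Transmitter T2 0.07, Transmitter T1 0.07, Transmitter T5 0.41, Transmitter T3 0.06, Transmitter T6 0.115.
Prior × likelihood for each hypothesis:
  Transmitter T2: 0.1 × 0.07 = 0.007
  Transmitter T1: 0.33 × 0.07 = 0.0231
  Transmitter T5: 0.23 × 0.41 = 0.0943
  Transmitter T3: 0.2 × 0.06 = 0.012
  Transmitter T6: 0.14 × 0.115 = 0.0161
Total = 0.1525.
P(Transmitter T5 | evidence) = 0.0943 / 0.1525 ≈ 0.6184.

0.6184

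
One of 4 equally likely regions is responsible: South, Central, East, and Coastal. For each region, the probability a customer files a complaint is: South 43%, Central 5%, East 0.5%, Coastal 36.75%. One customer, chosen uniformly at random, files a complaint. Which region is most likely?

South

Since the prior is uniform, the posterior is proportional to the likelihood:
  South: 0.43
  Central: 0.05
  East: 0.005
  Coastal: 0.3675
Normalizing constant = 0.8525.
Largest term belongs to South, so South is most probable.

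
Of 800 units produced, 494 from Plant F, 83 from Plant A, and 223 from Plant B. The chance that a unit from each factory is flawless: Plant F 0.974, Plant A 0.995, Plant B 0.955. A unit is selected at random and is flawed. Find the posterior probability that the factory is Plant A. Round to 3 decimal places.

0.018

Taking complements, P(flawed | each) = Plant F 0.026, Plant A 0.005, Plant B 0.045.
Prior × likelihood for each hypothesis:
  Plant F: 0.6175 × 0.026 = 0.016055
  Plant A: 0.10375 × 0.005 = 0.00051875
  Plant B: 0.27875 × 0.045 = 0.01254375
Total = 0.0291175.
P(Plant A | evidence) = 0.00051875 / 0.0291175 ≈ 0.018.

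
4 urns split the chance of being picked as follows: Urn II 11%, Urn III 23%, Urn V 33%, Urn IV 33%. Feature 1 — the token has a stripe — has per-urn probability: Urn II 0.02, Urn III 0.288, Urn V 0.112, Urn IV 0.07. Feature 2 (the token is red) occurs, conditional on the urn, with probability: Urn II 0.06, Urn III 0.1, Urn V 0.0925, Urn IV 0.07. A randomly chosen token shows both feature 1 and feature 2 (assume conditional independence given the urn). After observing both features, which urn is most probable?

Urn III

Compute prior × likelihood for every hypothesis:
  Urn II: 0.11 × 0.02 × 0.06 = 0.000132
  Urn III: 0.23 × 0.288 × 0.1 = 0.006624
  Urn V: 0.33 × 0.112 × 0.0925 = 0.0034188
  Urn IV: 0.33 × 0.07 × 0.07 = 0.001617
Total = 0.0117918.
Largest term belongs to Urn III, so Urn III is most probable.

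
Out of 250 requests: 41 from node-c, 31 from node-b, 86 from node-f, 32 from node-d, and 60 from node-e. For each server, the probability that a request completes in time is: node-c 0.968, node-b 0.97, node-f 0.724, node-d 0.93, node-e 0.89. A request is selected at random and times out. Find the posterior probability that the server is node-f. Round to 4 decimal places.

0.6817

Taking complements, P(timeout | each) = node-c 0.032, node-b 0.03, node-f 0.276, node-d 0.07, node-e 0.11.
Compute prior × likelihood for every hypothesis:
  node-c: 0.164 × 0.032 = 0.005248
  node-b: 0.124 × 0.03 = 0.00372
  node-f: 0.344 × 0.276 = 0.094944
  node-d: 0.128 × 0.07 = 0.00896
  node-e: 0.24 × 0.11 = 0.0264
Total = 0.139272.
P(node-f | evidence) = 0.094944 / 0.139272 ≈ 0.6817.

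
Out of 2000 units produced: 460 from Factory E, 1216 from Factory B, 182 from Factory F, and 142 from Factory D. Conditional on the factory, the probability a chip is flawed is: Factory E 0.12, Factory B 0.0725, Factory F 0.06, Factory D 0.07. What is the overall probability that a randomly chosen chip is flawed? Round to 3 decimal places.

0.082

Prior × likelihood for each hypothesis:
  Factory E: 0.23 × 0.12 = 0.0276
  Factory B: 0.608 × 0.0725 = 0.04408
  Factory F: 0.091 × 0.06 = 0.00546
  Factory D: 0.071 × 0.07 = 0.00497
P(flawed) = 0.0276 + 0.04408 + 0.00546 + 0.00497 = 0.08211 → 0.082.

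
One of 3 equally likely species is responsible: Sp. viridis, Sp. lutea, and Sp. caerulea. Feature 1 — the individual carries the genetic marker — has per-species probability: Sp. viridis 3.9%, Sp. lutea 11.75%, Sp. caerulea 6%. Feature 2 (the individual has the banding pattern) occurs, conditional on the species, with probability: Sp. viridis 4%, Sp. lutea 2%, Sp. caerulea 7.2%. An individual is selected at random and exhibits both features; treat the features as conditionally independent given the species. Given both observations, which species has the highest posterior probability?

Since the prior is uniform, the posterior is proportional to the likelihood:
  Sp. viridis: 0.039 × 0.04 = 0.00156
  Sp. lutea: 0.1175 × 0.02 = 0.00235
  Sp. caerulea: 0.06 × 0.072 = 0.00432
Total = 0.00823.
Largest term belongs to Sp. caerulea, so Sp. caerulea is most probable.

Sp. caerulea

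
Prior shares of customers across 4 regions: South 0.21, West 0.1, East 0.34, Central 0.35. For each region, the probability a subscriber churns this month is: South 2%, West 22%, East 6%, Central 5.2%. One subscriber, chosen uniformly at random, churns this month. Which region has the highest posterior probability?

West

Prior × likelihood for each hypothesis:
  South: 0.21 × 0.02 = 0.0042
  West: 0.1 × 0.22 = 0.022
  East: 0.34 × 0.06 = 0.0204
  Central: 0.35 × 0.052 = 0.0182
Normalizing constant = 0.0648.
Largest term belongs to West, so West is most probable.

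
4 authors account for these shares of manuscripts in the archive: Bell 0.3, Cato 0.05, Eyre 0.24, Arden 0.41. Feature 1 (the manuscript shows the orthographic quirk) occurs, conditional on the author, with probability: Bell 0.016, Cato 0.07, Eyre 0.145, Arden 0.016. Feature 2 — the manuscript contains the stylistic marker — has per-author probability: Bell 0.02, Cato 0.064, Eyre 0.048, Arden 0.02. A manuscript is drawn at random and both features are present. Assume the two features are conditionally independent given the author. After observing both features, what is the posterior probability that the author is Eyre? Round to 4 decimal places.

0.7873

Unnormalized posteriors (prior × likelihood):
  Bell: 0.3 × 0.016 × 0.02 = 0.000096
  Cato: 0.05 × 0.07 × 0.064 = 0.000224
  Eyre: 0.24 × 0.145 × 0.048 = 0.0016704
  Arden: 0.41 × 0.016 × 0.02 = 0.0001312
Normalizing constant = 0.0021216.
P(Eyre | evidence) = 0.0016704 / 0.0021216 ≈ 0.7873.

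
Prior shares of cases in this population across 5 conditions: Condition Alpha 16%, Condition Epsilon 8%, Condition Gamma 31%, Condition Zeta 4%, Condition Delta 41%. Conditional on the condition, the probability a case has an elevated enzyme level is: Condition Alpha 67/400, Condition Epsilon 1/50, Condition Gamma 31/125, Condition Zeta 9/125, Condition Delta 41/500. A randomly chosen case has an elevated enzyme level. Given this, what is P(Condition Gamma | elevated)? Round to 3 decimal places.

Compute prior × likelihood for every hypothesis:
  Condition Alpha: 0.16 × 0.1675 = 0.0268
  Condition Epsilon: 0.08 × 0.02 = 0.0016
  Condition Gamma: 0.31 × 0.248 = 0.07688
  Condition Zeta: 0.04 × 0.072 = 0.00288
  Condition Delta: 0.41 × 0.082 = 0.03362
Sum = 0.14178.
P(Condition Gamma | evidence) = 0.07688 / 0.14178 ≈ 0.542.

0.542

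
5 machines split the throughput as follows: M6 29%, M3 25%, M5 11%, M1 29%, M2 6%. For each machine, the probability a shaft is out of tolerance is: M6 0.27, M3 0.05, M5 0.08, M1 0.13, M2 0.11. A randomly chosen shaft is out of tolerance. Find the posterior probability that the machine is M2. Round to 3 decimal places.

Prior × likelihood for each hypothesis:
  M6: 0.29 × 0.27 = 0.0783
  M3: 0.25 × 0.05 = 0.0125
  M5: 0.11 × 0.08 = 0.0088
  M1: 0.29 × 0.13 = 0.0377
  M2: 0.06 × 0.11 = 0.0066
Sum = 0.1439.
P(M2 | evidence) = 0.0066 / 0.1439 ≈ 0.046.

0.046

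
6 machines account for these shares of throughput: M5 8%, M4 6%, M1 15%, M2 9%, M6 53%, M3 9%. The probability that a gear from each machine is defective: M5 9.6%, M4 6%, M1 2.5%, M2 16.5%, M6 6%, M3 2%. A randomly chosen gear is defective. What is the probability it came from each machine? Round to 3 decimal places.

M5 0.121, M4 0.057, M1 0.059, M2 0.234, M6 0.501, M3 0.028

Unnormalized posteriors (prior × likelihood):
  M5: 0.08 × 0.096 = 0.00768
  M4: 0.06 × 0.06 = 0.0036
  M1: 0.15 × 0.025 = 0.00375
  M2: 0.09 × 0.165 = 0.01485
  M6: 0.53 × 0.06 = 0.0318
  M3: 0.09 × 0.02 = 0.0018
Total = 0.06348.
P(M5 | defective) = 0.00768/0.06348 ≈ 0.121
P(M4 | defective) = 0.0036/0.06348 ≈ 0.057
P(M1 | defective) = 0.00375/0.06348 ≈ 0.059
P(M2 | defective) = 0.01485/0.06348 ≈ 0.234
P(M6 | defective) = 0.0318/0.06348 ≈ 0.501
P(M3 | defective) = 0.0018/0.06348 ≈ 0.028
(Check: 0.121+0.057+0.059+0.234+0.501+0.028 = 1.000.)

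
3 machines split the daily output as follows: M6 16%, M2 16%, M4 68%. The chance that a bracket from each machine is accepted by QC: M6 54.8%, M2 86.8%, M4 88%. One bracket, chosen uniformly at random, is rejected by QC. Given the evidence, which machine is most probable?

Taking complements, P(rejected | each) = M6 0.452, M2 0.132, M4 0.12.
Prior × likelihood for each hypothesis:
  M6: 0.16 × 0.452 = 0.07232
  M2: 0.16 × 0.132 = 0.02112
  M4: 0.68 × 0.12 = 0.0816
Normalizing constant = 0.17504.
Largest term belongs to M4, so M4 is most probable.

M4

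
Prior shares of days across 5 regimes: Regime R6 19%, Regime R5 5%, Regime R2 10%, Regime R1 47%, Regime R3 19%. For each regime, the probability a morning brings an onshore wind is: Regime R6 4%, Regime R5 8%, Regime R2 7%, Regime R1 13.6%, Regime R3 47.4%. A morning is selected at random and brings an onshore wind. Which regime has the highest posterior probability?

Regime R3

Unnormalized posteriors (prior × likelihood):
  Regime R6: 0.19 × 0.04 = 0.0076
  Regime R5: 0.05 × 0.08 = 0.004
  Regime R2: 0.1 × 0.07 = 0.007
  Regime R1: 0.47 × 0.136 = 0.06392
  Regime R3: 0.19 × 0.474 = 0.09006
Total = 0.17258.
Largest term belongs to Regime R3, so Regime R3 is most probable.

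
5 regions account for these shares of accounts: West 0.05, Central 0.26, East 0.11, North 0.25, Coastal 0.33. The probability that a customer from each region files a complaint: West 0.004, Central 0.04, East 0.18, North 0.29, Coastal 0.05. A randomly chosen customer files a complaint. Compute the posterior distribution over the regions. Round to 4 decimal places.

West 0.0017, Central 0.0871, East 0.1658, North 0.6072, Coastal 0.1382

Compute prior × likelihood for every hypothesis:
  West: 0.05 × 0.004 = 0.0002
  Central: 0.26 × 0.04 = 0.0104
  East: 0.11 × 0.18 = 0.0198
  North: 0.25 × 0.29 = 0.0725
  Coastal: 0.33 × 0.05 = 0.0165
Sum = 0.1194.
P(West | complaint) = 0.0002/0.1194 ≈ 0.0017
P(Central | complaint) = 0.0104/0.1194 ≈ 0.0871
P(East | complaint) = 0.0198/0.1194 ≈ 0.1658
P(North | complaint) = 0.0725/0.1194 ≈ 0.6072
P(Coastal | complaint) = 0.0165/0.1194 ≈ 0.1382
(Check: 0.0017+0.0871+0.1658+0.6072+0.1382 = 1.0000.)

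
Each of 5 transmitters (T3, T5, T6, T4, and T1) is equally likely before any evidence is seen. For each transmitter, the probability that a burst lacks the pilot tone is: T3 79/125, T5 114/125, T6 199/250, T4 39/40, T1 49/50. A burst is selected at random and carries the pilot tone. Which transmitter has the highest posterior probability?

Taking complements, P(pilot | each) = T3 0.368, T5 0.088, T6 0.204, T4 0.025, T1 0.02.
With a uniform prior (1/5 each), posterior ∝ likelihood:
  T3: 0.368
  T5: 0.088
  T6: 0.204
  T4: 0.025
  T1: 0.02
Normalizing constant = 0.705.
Largest term belongs to T3, so T3 is most probable.

T3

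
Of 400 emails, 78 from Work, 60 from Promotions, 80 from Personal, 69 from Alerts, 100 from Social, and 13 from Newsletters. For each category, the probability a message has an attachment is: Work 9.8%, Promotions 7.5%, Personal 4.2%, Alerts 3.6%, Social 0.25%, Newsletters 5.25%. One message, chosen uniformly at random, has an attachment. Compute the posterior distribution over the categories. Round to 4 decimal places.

By Bayes' rule, posterior ∝ prior × likelihood:
  Work: 0.195 × 0.098 = 0.01911
  Promotions: 0.15 × 0.075 = 0.01125
  Personal: 0.2 × 0.042 = 0.0084
  Alerts: 0.1725 × 0.036 = 0.00621
  Social: 0.25 × 0.0025 = 0.000625
  Newsletters: 0.0325 × 0.0525 = 0.00170625
Total = 0.04730125.
P(Work | attachment) = 0.01911/0.04730125 ≈ 0.4040
P(Promotions | attachment) = 0.01125/0.04730125 ≈ 0.2378
P(Personal | attachment) = 0.0084/0.04730125 ≈ 0.1776
P(Alerts | attachment) = 0.00621/0.04730125 ≈ 0.1313
P(Social | attachment) = 0.000625/0.04730125 ≈ 0.0132
P(Newsletters | attachment) = 0.00170625/0.04730125 ≈ 0.0361

Work 0.4040, Promotions 0.2378, Personal 0.1776, Alerts 0.1313, Social 0.0132, Newsletters 0.0361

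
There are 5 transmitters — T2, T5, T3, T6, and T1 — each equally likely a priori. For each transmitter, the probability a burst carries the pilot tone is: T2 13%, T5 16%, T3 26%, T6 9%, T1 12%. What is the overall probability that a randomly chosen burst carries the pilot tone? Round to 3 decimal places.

0.152

With a uniform prior (1/5 each), posterior ∝ likelihood:
  T2: 0.13
  T5: 0.16
  T3: 0.26
  T6: 0.09
  T1: 0.12
P(pilot) = (1/5) × (0.13 + 0.16 + 0.26 + 0.09 + 0.12) = 0.76/5 ≈ 0.152.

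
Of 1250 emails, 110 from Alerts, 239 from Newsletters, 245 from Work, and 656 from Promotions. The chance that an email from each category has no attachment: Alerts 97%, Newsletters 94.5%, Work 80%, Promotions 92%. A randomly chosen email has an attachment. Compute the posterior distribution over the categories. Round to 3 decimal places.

Alerts 0.028, Newsletters 0.111, Work 0.416, Promotions 0.445

Taking complements, P(attachment | each) = Alerts 0.03, Newsletters 0.055, Work 0.2, Promotions 0.08.
Prior × likelihood for each hypothesis:
  Alerts: 0.088 × 0.03 = 0.00264
  Newsletters: 0.1912 × 0.055 = 0.010516
  Work: 0.196 × 0.2 = 0.0392
  Promotions: 0.5248 × 0.08 = 0.041984
Normalizing constant = 0.09434.
P(Alerts | attachment) = 0.00264/0.09434 ≈ 0.028
P(Newsletters | attachment) = 0.010516/0.09434 ≈ 0.111
P(Work | attachment) = 0.0392/0.09434 ≈ 0.416
P(Promotions | attachment) = 0.041984/0.09434 ≈ 0.445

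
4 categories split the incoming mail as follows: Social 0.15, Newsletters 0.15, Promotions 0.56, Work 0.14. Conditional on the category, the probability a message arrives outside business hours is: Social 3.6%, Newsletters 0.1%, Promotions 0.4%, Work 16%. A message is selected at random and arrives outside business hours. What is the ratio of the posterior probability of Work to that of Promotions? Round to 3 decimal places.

10.000

Compute prior × likelihood for every hypothesis:
  Social: 0.15 × 0.036 = 0.0054
  Newsletters: 0.15 × 0.001 = 0.00015
  Promotions: 0.56 × 0.004 = 0.00224
  Work: 0.14 × 0.16 = 0.0224
Sum = 0.03019.
The ratio is 0.0224 / 0.00224 (the normalizer cancels) = 10.000.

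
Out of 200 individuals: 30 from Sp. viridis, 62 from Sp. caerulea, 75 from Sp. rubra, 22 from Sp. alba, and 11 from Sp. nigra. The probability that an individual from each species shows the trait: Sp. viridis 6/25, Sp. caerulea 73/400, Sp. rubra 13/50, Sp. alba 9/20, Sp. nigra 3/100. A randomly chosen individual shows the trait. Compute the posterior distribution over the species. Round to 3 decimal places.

Prior × likelihood for each hypothesis:
  Sp. viridis: 0.15 × 0.24 = 0.036
  Sp. caerulea: 0.31 × 0.1825 = 0.056575
  Sp. rubra: 0.375 × 0.26 = 0.0975
  Sp. alba: 0.11 × 0.45 = 0.0495
  Sp. nigra: 0.055 × 0.03 = 0.00165
Sum = 0.241225.
P(Sp. viridis | trait) = 0.036/0.241225 ≈ 0.149
P(Sp. caerulea | trait) = 0.056575/0.241225 ≈ 0.235
P(Sp. rubra | trait) = 0.0975/0.241225 ≈ 0.404
P(Sp. alba | trait) = 0.0495/0.241225 ≈ 0.205
P(Sp. nigra | trait) = 0.00165/0.241225 ≈ 0.007

Sp. viridis 0.149, Sp. caerulea 0.235, Sp. rubra 0.404, Sp. alba 0.205, Sp. nigra 0.007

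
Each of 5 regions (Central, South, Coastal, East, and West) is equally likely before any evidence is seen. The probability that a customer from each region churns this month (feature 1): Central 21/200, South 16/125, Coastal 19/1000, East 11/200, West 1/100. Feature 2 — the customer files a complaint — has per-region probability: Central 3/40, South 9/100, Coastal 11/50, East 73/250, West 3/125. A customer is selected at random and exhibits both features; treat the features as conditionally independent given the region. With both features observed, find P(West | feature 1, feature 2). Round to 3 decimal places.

With a uniform prior (1/5 each), posterior ∝ likelihood:
  Central: 0.105 × 0.075 = 0.007875
  South: 0.128 × 0.09 = 0.01152
  Coastal: 0.019 × 0.22 = 0.00418
  East: 0.055 × 0.292 = 0.01606
  West: 0.01 × 0.024 = 0.00024
Normalizing constant = 0.039875.
P(West | evidence) = 0.00024 / 0.039875 ≈ 0.006.

0.006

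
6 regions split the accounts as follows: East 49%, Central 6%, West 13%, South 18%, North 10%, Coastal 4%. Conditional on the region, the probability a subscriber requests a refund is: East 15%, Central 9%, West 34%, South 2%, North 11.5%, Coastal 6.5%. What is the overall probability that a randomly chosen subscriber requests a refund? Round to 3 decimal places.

Prior × likelihood for each hypothesis:
  East: 0.49 × 0.15 = 0.0735
  Central: 0.06 × 0.09 = 0.0054
  West: 0.13 × 0.34 = 0.0442
  South: 0.18 × 0.02 = 0.0036
  North: 0.1 × 0.115 = 0.0115
  Coastal: 0.04 × 0.065 = 0.0026
P(refund) = 0.0735 + 0.0054 + 0.0442 + 0.0036 + 0.0115 + 0.0026 = 0.1408 → 0.141.

0.141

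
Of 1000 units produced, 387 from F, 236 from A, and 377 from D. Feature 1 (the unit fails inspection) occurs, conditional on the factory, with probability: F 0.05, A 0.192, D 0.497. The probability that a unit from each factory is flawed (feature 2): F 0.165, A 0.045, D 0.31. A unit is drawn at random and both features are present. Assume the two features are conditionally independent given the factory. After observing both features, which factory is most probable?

Unnormalized posteriors (prior × likelihood):
  F: 0.387 × 0.05 × 0.165 = 0.00319275
  A: 0.236 × 0.192 × 0.045 = 0.00203904
  D: 0.377 × 0.497 × 0.31 = 0.05808439
Sum = 0.06331618.
Largest term belongs to D, so D is most probable.

D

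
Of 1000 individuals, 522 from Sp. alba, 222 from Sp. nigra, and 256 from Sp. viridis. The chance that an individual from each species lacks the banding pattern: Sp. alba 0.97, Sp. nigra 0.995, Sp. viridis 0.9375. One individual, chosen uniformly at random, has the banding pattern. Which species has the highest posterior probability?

Taking complements, P(banded | each) = Sp. alba 0.03, Sp. nigra 0.005, Sp. viridis 0.0625.
Compute prior × likelihood for every hypothesis:
  Sp. alba: 0.522 × 0.03 = 0.01566
  Sp. nigra: 0.222 × 0.005 = 0.00111
  Sp. viridis: 0.256 × 0.0625 = 0.016
Total = 0.03277.
Largest term belongs to Sp. viridis, so Sp. viridis is most probable.

Sp. viridis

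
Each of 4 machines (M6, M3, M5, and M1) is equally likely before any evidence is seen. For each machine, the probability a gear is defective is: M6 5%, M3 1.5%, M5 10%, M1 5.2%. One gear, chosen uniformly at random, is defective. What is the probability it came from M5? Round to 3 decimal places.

0.461

With a uniform prior (1/4 each), posterior ∝ likelihood:
  M6: 0.05
  M3: 0.015
  M5: 0.1
  M1: 0.052
Normalizing constant = 0.217.
P(M5 | evidence) = 0.1 / 0.217 ≈ 0.461.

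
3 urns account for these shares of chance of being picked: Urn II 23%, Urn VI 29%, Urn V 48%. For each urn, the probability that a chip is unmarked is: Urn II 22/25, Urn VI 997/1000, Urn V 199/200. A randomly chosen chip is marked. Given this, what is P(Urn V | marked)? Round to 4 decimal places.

Taking complements, P(marked | each) = Urn II 0.12, Urn VI 0.003, Urn V 0.005.
Prior × likelihood for each hypothesis:
  Urn II: 0.23 × 0.12 = 0.0276
  Urn VI: 0.29 × 0.003 = 0.00087
  Urn V: 0.48 × 0.005 = 0.0024
Sum = 0.03087.
P(Urn V | evidence) = 0.0024 / 0.03087 ≈ 0.0777.

0.0777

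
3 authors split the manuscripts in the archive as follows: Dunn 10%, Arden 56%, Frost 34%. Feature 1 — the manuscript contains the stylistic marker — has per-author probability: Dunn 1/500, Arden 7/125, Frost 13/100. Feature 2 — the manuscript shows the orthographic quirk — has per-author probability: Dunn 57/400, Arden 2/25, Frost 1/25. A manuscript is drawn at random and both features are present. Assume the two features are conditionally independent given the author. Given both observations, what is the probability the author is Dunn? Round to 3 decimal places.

0.007

By Bayes' rule, posterior ∝ prior × likelihood:
  Dunn: 0.1 × 0.002 × 0.1425 = 0.0000285
  Arden: 0.56 × 0.056 × 0.08 = 0.0025088
  Frost: 0.34 × 0.13 × 0.04 = 0.001768
Total = 0.0043053.
P(Dunn | evidence) = 0.0000285 / 0.0043053 ≈ 0.007.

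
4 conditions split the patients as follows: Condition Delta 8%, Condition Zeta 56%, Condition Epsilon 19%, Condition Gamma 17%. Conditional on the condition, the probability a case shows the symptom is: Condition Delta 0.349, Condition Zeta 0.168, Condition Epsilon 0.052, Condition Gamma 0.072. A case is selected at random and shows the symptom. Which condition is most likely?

Compute prior × likelihood for every hypothesis:
  Condition Delta: 0.08 × 0.349 = 0.02792
  Condition Zeta: 0.56 × 0.168 = 0.09408
  Condition Epsilon: 0.19 × 0.052 = 0.00988
  Condition Gamma: 0.17 × 0.072 = 0.01224
Normalizing constant = 0.14412.
Largest term belongs to Condition Zeta, so Condition Zeta is most probable.

Condition Zeta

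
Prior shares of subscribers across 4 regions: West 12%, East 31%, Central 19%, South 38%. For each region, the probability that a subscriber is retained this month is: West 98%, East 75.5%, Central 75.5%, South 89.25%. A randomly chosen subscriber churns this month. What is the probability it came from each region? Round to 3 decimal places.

West 0.014, East 0.458, Central 0.281, South 0.246

Taking complements, P(churn | each) = West 0.02, East 0.245, Central 0.245, South 0.1075.
By Bayes' rule, posterior ∝ prior × likelihood:
  West: 0.12 × 0.02 = 0.0024
  East: 0.31 × 0.245 = 0.07595
  Central: 0.19 × 0.245 = 0.04655
  South: 0.38 × 0.1075 = 0.04085
Sum = 0.16575.
P(West | churn) = 0.0024/0.16575 ≈ 0.014
P(East | churn) = 0.07595/0.16575 ≈ 0.458
P(Central | churn) = 0.04655/0.16575 ≈ 0.281
P(South | churn) = 0.04085/0.16575 ≈ 0.246
(Check: 0.014+0.458+0.281+0.246 = 0.999.)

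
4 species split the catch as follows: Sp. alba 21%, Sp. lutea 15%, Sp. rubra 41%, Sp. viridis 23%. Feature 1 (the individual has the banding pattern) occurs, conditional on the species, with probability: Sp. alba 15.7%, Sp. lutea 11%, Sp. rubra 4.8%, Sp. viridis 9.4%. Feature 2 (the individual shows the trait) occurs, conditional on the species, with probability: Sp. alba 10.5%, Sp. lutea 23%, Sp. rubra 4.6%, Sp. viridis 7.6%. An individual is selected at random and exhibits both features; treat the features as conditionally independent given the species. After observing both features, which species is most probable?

Unnormalized posteriors (prior × likelihood):
  Sp. alba: 0.21 × 0.157 × 0.105 = 0.00346185
  Sp. lutea: 0.15 × 0.11 × 0.23 = 0.003795
  Sp. rubra: 0.41 × 0.048 × 0.046 = 0.00090528
  Sp. viridis: 0.23 × 0.094 × 0.076 = 0.00164312
Total = 0.00980525.
Largest term belongs to Sp. lutea, so Sp. lutea is most probable.

Sp. lutea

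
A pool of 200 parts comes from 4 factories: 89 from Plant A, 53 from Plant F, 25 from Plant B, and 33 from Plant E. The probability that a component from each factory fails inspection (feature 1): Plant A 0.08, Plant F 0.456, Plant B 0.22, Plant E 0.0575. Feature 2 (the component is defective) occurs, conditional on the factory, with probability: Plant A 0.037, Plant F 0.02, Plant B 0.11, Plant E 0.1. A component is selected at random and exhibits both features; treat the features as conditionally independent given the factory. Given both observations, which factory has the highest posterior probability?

By Bayes' rule, posterior ∝ prior × likelihood:
  Plant A: 0.445 × 0.08 × 0.037 = 0.0013172
  Plant F: 0.265 × 0.456 × 0.02 = 0.0024168
  Plant B: 0.125 × 0.22 × 0.11 = 0.003025
  Plant E: 0.165 × 0.0575 × 0.1 = 0.00094875
Total = 0.00770775.
Largest term belongs to Plant B, so Plant B is most probable.

Plant B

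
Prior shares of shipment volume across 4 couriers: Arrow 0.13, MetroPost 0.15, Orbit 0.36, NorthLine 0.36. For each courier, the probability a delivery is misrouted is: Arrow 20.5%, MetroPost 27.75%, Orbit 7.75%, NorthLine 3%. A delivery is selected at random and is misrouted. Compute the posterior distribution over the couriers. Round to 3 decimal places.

Arrow 0.249, MetroPost 0.389, Orbit 0.261, NorthLine 0.101

By Bayes' rule, posterior ∝ prior × likelihood:
  Arrow: 0.13 × 0.205 = 0.02665
  MetroPost: 0.15 × 0.2775 = 0.041625
  Orbit: 0.36 × 0.0775 = 0.0279
  NorthLine: 0.36 × 0.03 = 0.0108
Total = 0.106975.
P(Arrow | misrouted) = 0.02665/0.106975 ≈ 0.249
P(MetroPost | misrouted) = 0.041625/0.106975 ≈ 0.389
P(Orbit | misrouted) = 0.0279/0.106975 ≈ 0.261
P(NorthLine | misrouted) = 0.0108/0.106975 ≈ 0.101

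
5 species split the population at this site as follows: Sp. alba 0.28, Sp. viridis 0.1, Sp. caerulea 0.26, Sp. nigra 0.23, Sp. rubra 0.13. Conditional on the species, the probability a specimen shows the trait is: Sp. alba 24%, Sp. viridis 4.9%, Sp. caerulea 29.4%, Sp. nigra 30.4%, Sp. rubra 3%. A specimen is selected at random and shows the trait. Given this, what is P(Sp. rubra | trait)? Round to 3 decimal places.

Compute prior × likelihood for every hypothesis:
  Sp. alba: 0.28 × 0.24 = 0.0672
  Sp. viridis: 0.1 × 0.049 = 0.0049
  Sp. caerulea: 0.26 × 0.294 = 0.07644
  Sp. nigra: 0.23 × 0.304 = 0.06992
  Sp. rubra: 0.13 × 0.03 = 0.0039
Sum = 0.22236.
P(Sp. rubra | evidence) = 0.0039 / 0.22236 ≈ 0.018.

0.018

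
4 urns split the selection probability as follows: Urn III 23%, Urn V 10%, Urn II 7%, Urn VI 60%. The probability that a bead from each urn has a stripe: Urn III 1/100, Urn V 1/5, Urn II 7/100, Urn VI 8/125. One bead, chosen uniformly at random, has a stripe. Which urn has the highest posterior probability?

Urn VI

Compute prior × likelihood for every hypothesis:
  Urn III: 0.23 × 0.01 = 0.0023
  Urn V: 0.1 × 0.2 = 0.02
  Urn II: 0.07 × 0.07 = 0.0049
  Urn VI: 0.6 × 0.064 = 0.0384
Normalizing constant = 0.0656.
Largest term belongs to Urn VI, so Urn VI is most probable.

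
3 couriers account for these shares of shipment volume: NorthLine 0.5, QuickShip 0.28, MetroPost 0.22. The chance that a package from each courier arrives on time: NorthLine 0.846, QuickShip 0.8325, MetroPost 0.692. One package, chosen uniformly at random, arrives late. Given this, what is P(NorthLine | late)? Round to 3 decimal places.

Taking complements, P(late | each) = NorthLine 0.154, QuickShip 0.1675, MetroPost 0.308.
Prior × likelihood for each hypothesis:
  NorthLine: 0.5 × 0.154 = 0.077
  QuickShip: 0.28 × 0.1675 = 0.0469
  MetroPost: 0.22 × 0.308 = 0.06776
Normalizing constant = 0.19166.
P(NorthLine | evidence) = 0.077 / 0.19166 ≈ 0.402.

0.402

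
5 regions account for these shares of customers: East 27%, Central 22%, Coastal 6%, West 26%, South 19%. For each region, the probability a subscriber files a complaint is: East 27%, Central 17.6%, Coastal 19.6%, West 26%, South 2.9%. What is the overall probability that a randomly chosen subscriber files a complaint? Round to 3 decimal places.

0.196

By Bayes' rule, posterior ∝ prior × likelihood:
  East: 0.27 × 0.27 = 0.0729
  Central: 0.22 × 0.176 = 0.03872
  Coastal: 0.06 × 0.196 = 0.01176
  West: 0.26 × 0.26 = 0.0676
  South: 0.19 × 0.029 = 0.00551
P(complaint) = 0.0729 + 0.03872 + 0.01176 + 0.0676 + 0.00551 = 0.19649 → 0.196.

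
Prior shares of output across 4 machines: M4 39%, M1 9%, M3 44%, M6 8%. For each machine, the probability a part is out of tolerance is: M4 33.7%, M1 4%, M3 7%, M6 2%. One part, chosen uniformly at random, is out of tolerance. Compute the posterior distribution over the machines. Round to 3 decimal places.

Prior × likelihood for each hypothesis:
  M4: 0.39 × 0.337 = 0.13143
  M1: 0.09 × 0.04 = 0.0036
  M3: 0.44 × 0.07 = 0.0308
  M6: 0.08 × 0.02 = 0.0016
Total = 0.16743.
P(M4 | oversize) = 0.13143/0.16743 ≈ 0.785
P(M1 | oversize) = 0.0036/0.16743 ≈ 0.022
P(M3 | oversize) = 0.0308/0.16743 ≈ 0.184
P(M6 | oversize) = 0.0016/0.16743 ≈ 0.010

M4 0.785, M1 0.022, M3 0.184, M6 0.010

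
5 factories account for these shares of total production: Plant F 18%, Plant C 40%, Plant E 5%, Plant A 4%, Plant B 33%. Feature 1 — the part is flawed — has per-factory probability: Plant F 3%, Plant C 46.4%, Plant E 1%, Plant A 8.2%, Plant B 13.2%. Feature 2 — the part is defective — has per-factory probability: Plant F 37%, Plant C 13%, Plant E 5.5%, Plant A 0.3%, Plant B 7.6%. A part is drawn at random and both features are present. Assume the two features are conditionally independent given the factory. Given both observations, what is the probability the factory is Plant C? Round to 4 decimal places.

0.8186

By Bayes' rule, posterior ∝ prior × likelihood:
  Plant F: 0.18 × 0.03 × 0.37 = 0.001998
  Plant C: 0.4 × 0.464 × 0.13 = 0.024128
  Plant E: 0.05 × 0.01 × 0.055 = 0.0000275
  Plant A: 0.04 × 0.082 × 0.003 = 0.00000984
  Plant B: 0.33 × 0.132 × 0.076 = 0.00331056
Total = 0.0294739.
P(Plant C | evidence) = 0.024128 / 0.0294739 ≈ 0.8186.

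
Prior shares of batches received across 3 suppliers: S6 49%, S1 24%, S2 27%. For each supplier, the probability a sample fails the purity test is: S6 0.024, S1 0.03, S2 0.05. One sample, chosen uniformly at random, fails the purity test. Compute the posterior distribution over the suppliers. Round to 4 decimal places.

S6 0.3623, S1 0.2218, S2 0.4159

Unnormalized posteriors (prior × likelihood):
  S6: 0.49 × 0.024 = 0.01176
  S1: 0.24 × 0.03 = 0.0072
  S2: 0.27 × 0.05 = 0.0135
Sum = 0.03246.
P(S6 | off-spec) = 0.01176/0.03246 ≈ 0.3623
P(S1 | off-spec) = 0.0072/0.03246 ≈ 0.2218
P(S2 | off-spec) = 0.0135/0.03246 ≈ 0.4159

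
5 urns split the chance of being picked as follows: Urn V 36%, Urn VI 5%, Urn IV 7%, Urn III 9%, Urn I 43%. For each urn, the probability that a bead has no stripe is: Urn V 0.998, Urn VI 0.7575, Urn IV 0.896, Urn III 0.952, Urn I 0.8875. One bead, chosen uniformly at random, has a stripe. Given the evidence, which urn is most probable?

Urn I

Taking complements, P(striped | each) = Urn V 0.002, Urn VI 0.2425, Urn IV 0.104, Urn III 0.048, Urn I 0.1125.
By Bayes' rule, posterior ∝ prior × likelihood:
  Urn V: 0.36 × 0.002 = 0.00072
  Urn VI: 0.05 × 0.2425 = 0.012125
  Urn IV: 0.07 × 0.104 = 0.00728
  Urn III: 0.09 × 0.048 = 0.00432
  Urn I: 0.43 × 0.1125 = 0.048375
Sum = 0.07282.
Largest term belongs to Urn I, so Urn I is most probable.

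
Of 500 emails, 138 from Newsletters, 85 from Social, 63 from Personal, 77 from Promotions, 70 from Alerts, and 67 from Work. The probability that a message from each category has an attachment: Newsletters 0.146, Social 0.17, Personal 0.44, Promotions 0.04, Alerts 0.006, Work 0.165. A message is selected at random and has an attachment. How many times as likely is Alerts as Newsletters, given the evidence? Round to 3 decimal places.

0.021

Prior × likelihood for each hypothesis:
  Newsletters: 0.276 × 0.146 = 0.040296
  Social: 0.17 × 0.17 = 0.0289
  Personal: 0.126 × 0.44 = 0.05544
  Promotions: 0.154 × 0.04 = 0.00616
  Alerts: 0.14 × 0.006 = 0.00084
  Work: 0.134 × 0.165 = 0.02211
Sum = 0.153746.
The ratio is 0.00084 / 0.040296 (the normalizer cancels) = 0.021.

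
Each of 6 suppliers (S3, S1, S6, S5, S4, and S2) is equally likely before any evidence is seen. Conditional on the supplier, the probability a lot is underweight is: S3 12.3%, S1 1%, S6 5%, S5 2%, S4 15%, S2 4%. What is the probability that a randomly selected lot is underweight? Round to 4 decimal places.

Since the prior is uniform, the posterior is proportional to the likelihood:
  S3: 0.123
  S1: 0.01
  S6: 0.05
  S5: 0.02
  S4: 0.15
  S2: 0.04
P(underweight) = (1/6) × (0.123 + 0.01 + 0.05 + 0.02 + 0.15 + 0.04) = 0.393/6 ≈ 0.0655.

0.0655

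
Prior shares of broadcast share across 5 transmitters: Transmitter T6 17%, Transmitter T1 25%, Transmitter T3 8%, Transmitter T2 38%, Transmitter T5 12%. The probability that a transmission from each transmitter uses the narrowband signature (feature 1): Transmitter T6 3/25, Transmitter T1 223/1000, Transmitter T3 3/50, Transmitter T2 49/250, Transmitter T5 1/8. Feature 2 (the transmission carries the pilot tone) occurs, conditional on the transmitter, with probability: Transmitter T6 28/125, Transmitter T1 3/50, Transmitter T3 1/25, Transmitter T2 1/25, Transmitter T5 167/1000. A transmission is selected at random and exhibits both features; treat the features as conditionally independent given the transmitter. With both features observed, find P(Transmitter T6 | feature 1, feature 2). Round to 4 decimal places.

0.3362

Compute prior × likelihood for every hypothesis:
  Transmitter T6: 0.17 × 0.12 × 0.224 = 0.0045696
  Transmitter T1: 0.25 × 0.223 × 0.06 = 0.003345
  Transmitter T3: 0.08 × 0.06 × 0.04 = 0.000192
  Transmitter T2: 0.38 × 0.196 × 0.04 = 0.0029792
  Transmitter T5: 0.12 × 0.125 × 0.167 = 0.002505
Total = 0.0135908.
P(Transmitter T6 | evidence) = 0.0045696 / 0.0135908 ≈ 0.3362.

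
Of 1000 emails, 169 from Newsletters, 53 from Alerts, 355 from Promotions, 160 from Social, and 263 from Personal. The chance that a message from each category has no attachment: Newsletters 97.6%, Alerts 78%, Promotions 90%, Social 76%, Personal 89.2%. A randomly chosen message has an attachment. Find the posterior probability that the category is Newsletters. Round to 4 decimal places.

Taking complements, P(attachment | each) = Newsletters 0.024, Alerts 0.22, Promotions 0.1, Social 0.24, Personal 0.108.
By Bayes' rule, posterior ∝ prior × likelihood:
  Newsletters: 0.169 × 0.024 = 0.004056
  Alerts: 0.053 × 0.22 = 0.01166
  Promotions: 0.355 × 0.1 = 0.0355
  Social: 0.16 × 0.24 = 0.0384
  Personal: 0.263 × 0.108 = 0.028404
Sum = 0.11802.
P(Newsletters | evidence) = 0.004056 / 0.11802 ≈ 0.0344.

0.0344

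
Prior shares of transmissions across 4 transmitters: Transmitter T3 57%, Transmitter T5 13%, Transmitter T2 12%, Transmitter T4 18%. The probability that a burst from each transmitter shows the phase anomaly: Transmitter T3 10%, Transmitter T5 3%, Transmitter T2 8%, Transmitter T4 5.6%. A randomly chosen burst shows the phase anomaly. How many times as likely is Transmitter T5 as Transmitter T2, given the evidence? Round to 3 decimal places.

0.406

By Bayes' rule, posterior ∝ prior × likelihood:
  Transmitter T3: 0.57 × 0.1 = 0.057
  Transmitter T5: 0.13 × 0.03 = 0.0039
  Transmitter T2: 0.12 × 0.08 = 0.0096
  Transmitter T4: 0.18 × 0.056 = 0.01008
Sum = 0.08058.
The ratio is 0.0039 / 0.0096 (the normalizer cancels) = 0.406.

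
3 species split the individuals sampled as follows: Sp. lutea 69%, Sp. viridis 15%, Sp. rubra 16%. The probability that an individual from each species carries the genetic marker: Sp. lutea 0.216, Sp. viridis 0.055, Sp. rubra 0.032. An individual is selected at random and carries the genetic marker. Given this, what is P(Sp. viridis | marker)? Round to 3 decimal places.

0.051

Prior × likelihood for each hypothesis:
  Sp. lutea: 0.69 × 0.216 = 0.14904
  Sp. viridis: 0.15 × 0.055 = 0.00825
  Sp. rubra: 0.16 × 0.032 = 0.00512
Sum = 0.16241.
P(Sp. viridis | evidence) = 0.00825 / 0.16241 ≈ 0.051.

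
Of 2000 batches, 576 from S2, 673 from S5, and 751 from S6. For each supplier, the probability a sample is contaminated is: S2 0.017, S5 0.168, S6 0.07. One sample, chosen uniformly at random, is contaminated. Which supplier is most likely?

S5

Compute prior × likelihood for every hypothesis:
  S2: 0.288 × 0.017 = 0.004896
  S5: 0.3365 × 0.168 = 0.056532
  S6: 0.3755 × 0.07 = 0.026285
Sum = 0.087713.
Largest term belongs to S5, so S5 is most probable.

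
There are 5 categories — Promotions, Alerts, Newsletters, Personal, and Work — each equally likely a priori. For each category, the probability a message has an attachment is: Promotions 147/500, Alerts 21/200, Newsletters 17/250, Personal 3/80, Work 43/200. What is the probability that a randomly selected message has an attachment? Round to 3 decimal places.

Since the prior is uniform, the posterior is proportional to the likelihood:
  Promotions: 0.294
  Alerts: 0.105
  Newsletters: 0.068
  Personal: 0.0375
  Work: 0.215
P(attachment) = (1/5) × (0.294 + 0.105 + 0.068 + 0.0375 + 0.215) = 0.7195/5 ≈ 0.144.

0.144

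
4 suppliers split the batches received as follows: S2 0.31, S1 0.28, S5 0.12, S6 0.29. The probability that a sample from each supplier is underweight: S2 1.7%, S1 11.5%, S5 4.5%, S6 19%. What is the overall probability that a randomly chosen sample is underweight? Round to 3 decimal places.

Prior × likelihood for each hypothesis:
  S2: 0.31 × 0.017 = 0.00527
  S1: 0.28 × 0.115 = 0.0322
  S5: 0.12 × 0.045 = 0.0054
  S6: 0.29 × 0.19 = 0.0551
P(underweight) = 0.00527 + 0.0322 + 0.0054 + 0.0551 = 0.09797 → 0.098.

0.098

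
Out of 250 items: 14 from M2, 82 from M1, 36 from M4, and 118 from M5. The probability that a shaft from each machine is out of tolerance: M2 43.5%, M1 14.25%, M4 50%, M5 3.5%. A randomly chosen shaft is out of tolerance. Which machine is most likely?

M4

Compute prior × likelihood for every hypothesis:
  M2: 0.056 × 0.435 = 0.02436
  M1: 0.328 × 0.1425 = 0.04674
  M4: 0.144 × 0.5 = 0.072
  M5: 0.472 × 0.035 = 0.01652
Sum = 0.15962.
Largest term belongs to M4, so M4 is most probable.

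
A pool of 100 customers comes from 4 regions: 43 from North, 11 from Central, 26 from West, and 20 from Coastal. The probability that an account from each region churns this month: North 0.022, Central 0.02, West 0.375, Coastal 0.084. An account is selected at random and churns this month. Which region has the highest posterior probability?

Compute prior × likelihood for every hypothesis:
  North: 0.43 × 0.022 = 0.00946
  Central: 0.11 × 0.02 = 0.0022
  West: 0.26 × 0.375 = 0.0975
  Coastal: 0.2 × 0.084 = 0.0168
Sum = 0.12596.
Largest term belongs to West, so West is most probable.

West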